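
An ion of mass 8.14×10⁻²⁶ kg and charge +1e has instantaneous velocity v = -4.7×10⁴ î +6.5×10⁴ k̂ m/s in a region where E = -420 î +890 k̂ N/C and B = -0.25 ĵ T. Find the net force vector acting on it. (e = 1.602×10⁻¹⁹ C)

F ≈ (2.54×10⁻¹⁵, 0, 2.02×10⁻¹⁵) N

v×B = (1.62×10⁴, 0, 1.18×10⁴) N/C.
E + v×B = (1.58×10⁴, 0, 1.26×10⁴) N/C.
F = q(E + v×B) = (1.602×10⁻¹⁹ C)·(1.58×10⁴, 0, 1.26×10⁴) = (2.54×10⁻¹⁵, 0, 2.02×10⁻¹⁵) N.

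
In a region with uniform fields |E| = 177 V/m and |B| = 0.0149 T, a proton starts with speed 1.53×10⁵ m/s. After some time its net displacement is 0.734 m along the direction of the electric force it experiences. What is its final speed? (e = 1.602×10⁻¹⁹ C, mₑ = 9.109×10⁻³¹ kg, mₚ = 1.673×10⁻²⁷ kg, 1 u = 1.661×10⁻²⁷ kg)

v_f ≈ 2.20×10⁵ m/s

B does no work; ΔKE = |q|E d.
½mv_f² = ½mv₀² + |q|Ed = ½(1.673×10⁻²⁷)(1.53×10⁵)² + (1.602×10⁻¹⁹)(177)(0.734) ≈ 1.958×10⁻¹⁷ J + 2.081×10⁻¹⁷ J ≈ 4.039×10⁻¹⁷ J.
v_f = √(2·4.039×10⁻¹⁷/1.673×10⁻²⁷) ≈ 2.20×10⁵ m/s.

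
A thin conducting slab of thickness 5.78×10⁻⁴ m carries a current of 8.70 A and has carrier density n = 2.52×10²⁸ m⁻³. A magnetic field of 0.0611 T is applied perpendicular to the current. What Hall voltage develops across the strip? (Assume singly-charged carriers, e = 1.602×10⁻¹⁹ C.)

V_H = IB/(n e t).
V_H = (8.70)(0.0611)/((2.52×10²⁸)(1.602×10⁻¹⁹)(5.78×10⁻⁴)) ≈ 2.28×10⁻⁷ V.

V_H ≈ 2.28×10⁻⁷ V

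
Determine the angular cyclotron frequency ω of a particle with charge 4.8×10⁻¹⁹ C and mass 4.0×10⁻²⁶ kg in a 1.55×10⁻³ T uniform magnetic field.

ω = |q|B/m.
ω = (4.8×10⁻¹⁹)(1.55×10⁻³)/4.0×10⁻²⁶ ≈ 1.86×10⁴ rad/s.

ω ≈ 1.86×10⁴ rad/s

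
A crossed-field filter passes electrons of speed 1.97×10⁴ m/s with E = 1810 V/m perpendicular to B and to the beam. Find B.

Balance of forces in the selector: qE = qvB ⇒ B = E/v.
B = 1810/1.97×10⁴ = 0.0919 T.

B = 0.0919 T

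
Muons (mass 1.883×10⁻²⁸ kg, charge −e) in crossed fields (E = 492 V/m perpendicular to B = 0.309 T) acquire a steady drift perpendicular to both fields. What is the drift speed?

The steady drift has the magnetic force balancing the electric force, so v_d = E/B.
v_d = 492/0.309 = 1590 m/s.

v_d ≈ 1590 m/s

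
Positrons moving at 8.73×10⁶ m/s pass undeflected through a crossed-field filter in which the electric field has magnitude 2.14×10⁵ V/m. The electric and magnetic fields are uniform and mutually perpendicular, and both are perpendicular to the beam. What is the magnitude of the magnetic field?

B = 0.0245 T

Balance of forces in the selector: qE = qvB ⇒ B = E/v.
B = 2.14×10⁵/8.73×10⁶ = 0.0245 T.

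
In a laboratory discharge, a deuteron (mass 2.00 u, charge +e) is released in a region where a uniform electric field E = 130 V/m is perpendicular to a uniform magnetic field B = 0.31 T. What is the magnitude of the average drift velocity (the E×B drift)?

The E×B drift speed is v_d = E/B.
v_d = 130/0.31 = 420 m/s.

v_d ≈ 420 m/s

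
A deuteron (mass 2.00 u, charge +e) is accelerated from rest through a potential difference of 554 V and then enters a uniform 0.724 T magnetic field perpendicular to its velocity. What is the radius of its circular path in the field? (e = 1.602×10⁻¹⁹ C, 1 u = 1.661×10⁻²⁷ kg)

Acceleration: |q|V = ½mv² ⇒ v = √(2|q|V/m) = √(2·1.602×10⁻¹⁹·554/3.322×10⁻²⁷) ≈ 2.312×10⁵ m/s.
In the field: r = mv/(|q|B) = (3.322×10⁻²⁷)(2.312×10⁵)/((1.602×10⁻¹⁹)(0.724)) ≈ 6.62×10⁻³ m.

r ≈ 6.62×10⁻³ m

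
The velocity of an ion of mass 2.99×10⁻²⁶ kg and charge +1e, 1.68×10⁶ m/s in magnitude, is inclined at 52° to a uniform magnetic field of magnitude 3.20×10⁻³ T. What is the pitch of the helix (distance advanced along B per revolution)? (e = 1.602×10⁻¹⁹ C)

p ≈ 379 m

v∥ = v cosθ = 1.68×10⁶·cos52° ≈ 1.034×10⁶ m/s.
T = 2πm/(|q|B) = 2π(2.99×10⁻²⁶)/((1.602×10⁻¹⁹)(3.20×10⁻³)) ≈ 3.665×10⁻⁴ s.
pitch = v∥ T = (1.034×10⁶)(3.665×10⁻⁴) ≈ 379 m.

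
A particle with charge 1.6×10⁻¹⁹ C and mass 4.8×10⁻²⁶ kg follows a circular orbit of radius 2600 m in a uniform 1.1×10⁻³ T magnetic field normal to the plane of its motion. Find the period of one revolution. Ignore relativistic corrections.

The cyclotron period depends only on m, q, B: T = 2πm/(|q|B).
T = 2π(4.8×10⁻²⁶)/((1.6×10⁻¹⁹)(1.1×10⁻³)) ≈ 1.7×10⁻³ s.

T ≈ 1.7×10⁻³ s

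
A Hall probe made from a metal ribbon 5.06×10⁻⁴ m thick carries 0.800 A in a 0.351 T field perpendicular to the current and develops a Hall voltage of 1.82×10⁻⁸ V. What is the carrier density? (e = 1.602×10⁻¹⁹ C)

n ≈ 1.90×10²⁹ m⁻³

From V_H = IB/(n e t), n = IB/(V_H e t).
n = (0.800)(0.351)/((1.82×10⁻⁸)(1.602×10⁻¹⁹)(5.06×10⁻⁴)) ≈ 1.90×10²⁹ m⁻³.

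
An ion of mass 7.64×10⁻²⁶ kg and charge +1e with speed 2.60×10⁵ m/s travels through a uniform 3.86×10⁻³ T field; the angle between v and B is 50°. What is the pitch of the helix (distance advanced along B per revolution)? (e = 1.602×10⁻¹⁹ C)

p ≈ 130 m

v∥ = v cosθ = 2.60×10⁵·cos50° ≈ 1.671×10⁵ m/s.
T = 2πm/(|q|B) = 2π(7.64×10⁻²⁶)/((1.602×10⁻¹⁹)(3.86×10⁻³)) ≈ 7.763×10⁻⁴ s.
pitch = v∥ T = (1.671×10⁵)(7.763×10⁻⁴) ≈ 130 m.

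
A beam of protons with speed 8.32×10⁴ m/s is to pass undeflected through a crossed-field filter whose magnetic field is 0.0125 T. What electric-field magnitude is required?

For straight-line motion qE = qvB, so E = vB.
E = 8.32×10⁴ × 0.0125 = 1040 V/m.

E = 1040 V/m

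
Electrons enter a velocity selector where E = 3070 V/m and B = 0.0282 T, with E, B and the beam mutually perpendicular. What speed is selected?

Zero net Lorentz force requires |qE| = |q v×B|, i.e. E = vB.
v = E/B = 3070/0.0282 = 1.09×10⁵ m/s.
The result is independent of the particle's charge and mass.

v = 1.09×10⁵ m/s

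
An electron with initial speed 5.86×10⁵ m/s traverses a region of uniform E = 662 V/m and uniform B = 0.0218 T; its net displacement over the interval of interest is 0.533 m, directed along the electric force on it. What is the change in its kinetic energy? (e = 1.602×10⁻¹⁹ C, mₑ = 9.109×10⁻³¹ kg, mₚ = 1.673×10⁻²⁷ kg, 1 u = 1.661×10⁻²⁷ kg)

ΔKE ≈ 5.65×10⁻¹⁷ J

The magnetic force is always ⟂ v and does no work; only the electric force changes KE.
ΔKE = F_E · d = |q|E d = (1.602×10⁻¹⁹)(662)(0.533) ≈ 5.65×10⁻¹⁷ J.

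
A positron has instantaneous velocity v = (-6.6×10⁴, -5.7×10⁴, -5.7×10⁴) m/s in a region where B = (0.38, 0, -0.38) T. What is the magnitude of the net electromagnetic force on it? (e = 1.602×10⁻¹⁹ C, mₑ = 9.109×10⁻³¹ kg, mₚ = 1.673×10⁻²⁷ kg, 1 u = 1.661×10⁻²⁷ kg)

|F| ≈ 8.95×10⁻¹⁵ N

v×B = (2.17×10⁴, -4.67×10⁴, 2.17×10⁴) N/C.
F = q v×B = (1.602×10⁻¹⁹ C)·(2.17×10⁴, -4.67×10⁴, 2.17×10⁴) = (3.47×10⁻¹⁵, -7.49×10⁻¹⁵, 3.47×10⁻¹⁵) N.
|F| = 8.95×10⁻¹⁵ N.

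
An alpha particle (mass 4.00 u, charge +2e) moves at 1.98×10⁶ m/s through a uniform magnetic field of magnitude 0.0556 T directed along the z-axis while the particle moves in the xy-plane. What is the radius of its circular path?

The magnetic force provides the centripetal force: |q|vB = mv²/r.
r = mv/(|q|B) = (6.644×10⁻²⁷)(1.98×10⁶)/((3.204×10⁻¹⁹)(0.0556)) ≈ 0.738 m.

r ≈ 0.738 m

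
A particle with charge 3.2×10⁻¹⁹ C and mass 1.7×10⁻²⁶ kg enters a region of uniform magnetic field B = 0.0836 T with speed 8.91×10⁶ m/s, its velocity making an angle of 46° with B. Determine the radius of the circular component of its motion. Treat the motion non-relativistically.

r ≈ 4.07 m

v⊥ = v sinθ = 8.91×10⁶·sin46° ≈ 6.409×10⁶ m/s.
r = m v⊥/(|q|B) = (1.7×10⁻²⁶)(6.409×10⁶)/((3.2×10⁻¹⁹)(0.0836)) ≈ 4.07 m.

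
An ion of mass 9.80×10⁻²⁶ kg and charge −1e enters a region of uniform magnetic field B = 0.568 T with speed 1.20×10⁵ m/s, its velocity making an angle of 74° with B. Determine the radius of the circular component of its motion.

r ≈ 0.124 m

v⊥ = v sinθ = 1.20×10⁵·sin74° ≈ 1.154×10⁵ m/s.
r = m v⊥/(|q|B) = (9.80×10⁻²⁶)(1.154×10⁵)/((1.602×10⁻¹⁹)(0.568)) ≈ 0.124 m.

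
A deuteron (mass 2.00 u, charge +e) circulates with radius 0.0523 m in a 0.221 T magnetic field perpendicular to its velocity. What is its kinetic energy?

KE ≈ 3220 eV

v = |q|Br/m, then KE = ½mv² = (qBr)²/(2m).
v = (1.602×10⁻¹⁹)(0.221)(0.0523)/3.322×10⁻²⁷ ≈ 5.574×10⁵ m/s.
KE = ½(3.322×10⁻²⁷)(5.574×10⁵)² ≈ 5.16×10⁻¹⁶ J = 3220 eV.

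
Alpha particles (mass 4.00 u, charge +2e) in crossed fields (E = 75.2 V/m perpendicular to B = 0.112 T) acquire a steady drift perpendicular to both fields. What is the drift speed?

v_d ≈ 671 m/s

In crossed fields the guiding centre drifts at v_d = |E×B|/B² = E/B, independent of charge and mass.
v_d = 75.2/0.112 = 671 m/s.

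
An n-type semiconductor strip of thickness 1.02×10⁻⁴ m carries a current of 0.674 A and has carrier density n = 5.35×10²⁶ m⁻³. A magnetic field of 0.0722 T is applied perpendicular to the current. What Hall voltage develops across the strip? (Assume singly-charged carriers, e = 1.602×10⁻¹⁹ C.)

V_H = IB/(n e t).
V_H = (0.674)(0.0722)/((5.35×10²⁶)(1.602×10⁻¹⁹)(1.02×10⁻⁴)) ≈ 5.57×10⁻⁶ V.

V_H ≈ 5.57×10⁻⁶ V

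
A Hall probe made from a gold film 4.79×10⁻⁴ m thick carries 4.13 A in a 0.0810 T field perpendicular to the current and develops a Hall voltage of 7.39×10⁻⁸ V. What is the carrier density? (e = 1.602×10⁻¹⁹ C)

n ≈ 5.90×10²⁸ m⁻³

From V_H = IB/(n e t), n = IB/(V_H e t).
n = (4.13)(0.0810)/((7.39×10⁻⁸)(1.602×10⁻¹⁹)(4.79×10⁻⁴)) ≈ 5.90×10²⁸ m⁻³.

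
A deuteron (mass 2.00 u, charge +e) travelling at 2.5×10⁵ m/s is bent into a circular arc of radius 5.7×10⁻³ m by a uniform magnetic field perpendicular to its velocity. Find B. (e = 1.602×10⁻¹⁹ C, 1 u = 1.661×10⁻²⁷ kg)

From |q|vB = mv²/r, B = mv/(|q|r).
B = (3.322×10⁻²⁷)(2.5×10⁵)/((1.602×10⁻¹⁹)(5.7×10⁻³)) ≈ 0.91 T.

B ≈ 0.91 T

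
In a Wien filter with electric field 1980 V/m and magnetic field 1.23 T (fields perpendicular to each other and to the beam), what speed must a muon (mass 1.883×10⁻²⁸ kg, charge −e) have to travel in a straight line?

Zero net Lorentz force requires |qE| = |q v×B|, i.e. E = vB.
v = E/B = 1980/1.23 = 1610 m/s.
The result is independent of the particle's charge and mass.

v = 1610 m/s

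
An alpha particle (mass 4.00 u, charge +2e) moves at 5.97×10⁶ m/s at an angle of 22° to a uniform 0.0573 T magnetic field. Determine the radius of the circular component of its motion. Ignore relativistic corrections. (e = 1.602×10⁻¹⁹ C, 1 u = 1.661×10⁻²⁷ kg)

r ≈ 0.809 m

v⊥ = v sinθ = 5.97×10⁶·sin22° ≈ 2.236×10⁶ m/s.
r = m v⊥/(|q|B) = (6.644×10⁻²⁷)(2.236×10⁶)/((3.204×10⁻¹⁹)(0.0573)) ≈ 0.809 m.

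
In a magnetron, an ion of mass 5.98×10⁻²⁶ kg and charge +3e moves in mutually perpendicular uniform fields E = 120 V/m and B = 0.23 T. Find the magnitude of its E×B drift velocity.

v_d ≈ 520 m/s

In crossed fields the guiding centre drifts at v_d = |E×B|/B² = E/B, independent of charge and mass.
v_d = 120/0.23 = 520 m/s.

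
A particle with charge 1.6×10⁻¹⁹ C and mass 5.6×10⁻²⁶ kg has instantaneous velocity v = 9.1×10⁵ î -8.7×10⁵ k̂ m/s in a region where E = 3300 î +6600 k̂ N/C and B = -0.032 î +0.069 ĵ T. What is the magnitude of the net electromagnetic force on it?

v×B = (6.00×10⁴, 2.78×10⁴, 6.28×10⁴) N/C.
E + v×B = (6.33×10⁴, 2.78×10⁴, 6.94×10⁴) N/C.
F = q(E + v×B) = (1.6×10⁻¹⁹ C)·(6.33×10⁴, 2.78×10⁴, 6.94×10⁴) = (1.01×10⁻¹⁴, 4.45×10⁻¹⁵, 1.11×10⁻¹⁴) N.
|F| = 1.57×10⁻¹⁴ N.

|F| ≈ 1.57×10⁻¹⁴ N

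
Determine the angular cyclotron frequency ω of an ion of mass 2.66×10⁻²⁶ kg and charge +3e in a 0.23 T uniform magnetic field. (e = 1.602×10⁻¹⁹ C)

ω = |q|B/m.
ω = (4.806×10⁻¹⁹)(0.23)/2.66×10⁻²⁶ ≈ 4.2×10⁶ rad/s.

ω ≈ 4.2×10⁶ rad/s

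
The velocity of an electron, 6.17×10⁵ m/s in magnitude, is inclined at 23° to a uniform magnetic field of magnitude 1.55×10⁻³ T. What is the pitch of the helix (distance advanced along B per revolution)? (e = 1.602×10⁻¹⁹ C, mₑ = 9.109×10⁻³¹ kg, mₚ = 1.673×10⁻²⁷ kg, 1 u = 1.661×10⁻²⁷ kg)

v∥ = v cosθ = 6.17×10⁵·cos23° ≈ 5.680×10⁵ m/s.
T = 2πm/(|q|B) = 2π(9.109×10⁻³¹)/((1.602×10⁻¹⁹)(1.55×10⁻³)) ≈ 2.305×10⁻⁸ s.
pitch = v∥ T = (5.680×10⁵)(2.305×10⁻⁸) ≈ 0.0131 m.

p ≈ 0.0131 m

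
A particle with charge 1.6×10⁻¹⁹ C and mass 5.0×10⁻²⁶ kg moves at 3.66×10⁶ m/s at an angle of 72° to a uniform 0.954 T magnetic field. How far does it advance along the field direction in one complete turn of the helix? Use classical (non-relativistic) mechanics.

v∥ = v cosθ = 3.66×10⁶·cos72° ≈ 1.131×10⁶ m/s.
T = 2πm/(|q|B) = 2π(5.0×10⁻²⁶)/((1.6×10⁻¹⁹)(0.954)) ≈ 2.058×10⁻⁶ s.
pitch = v∥ T = (1.131×10⁶)(2.058×10⁻⁶) ≈ 2.33 m.

p ≈ 2.33 m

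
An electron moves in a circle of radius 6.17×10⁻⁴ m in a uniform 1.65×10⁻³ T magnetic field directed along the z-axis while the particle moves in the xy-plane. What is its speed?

From |q|vB = mv²/r, v = |q|Br/m.
v = (1.602×10⁻¹⁹)(1.65×10⁻³)(6.17×10⁻⁴)/9.109×10⁻³¹ ≈ 1.79×10⁵ m/s.

v ≈ 1.79×10⁵ m/s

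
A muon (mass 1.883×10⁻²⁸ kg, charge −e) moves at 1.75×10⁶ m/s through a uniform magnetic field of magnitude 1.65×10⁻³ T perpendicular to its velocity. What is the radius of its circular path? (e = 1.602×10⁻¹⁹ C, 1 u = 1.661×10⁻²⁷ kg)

The magnetic force provides the centripetal force: |q|vB = mv²/r.
r = mv/(|q|B) = (1.883×10⁻²⁸)(1.75×10⁶)/((1.602×10⁻¹⁹)(1.65×10⁻³)) ≈ 1.25 m.

r ≈ 1.25 m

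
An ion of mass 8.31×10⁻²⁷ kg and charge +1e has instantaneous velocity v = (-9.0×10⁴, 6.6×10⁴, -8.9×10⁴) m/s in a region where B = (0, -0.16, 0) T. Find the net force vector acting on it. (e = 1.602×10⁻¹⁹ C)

F ≈ (-2.28×10⁻¹⁵, 0, 2.31×10⁻¹⁵) N

v×B = (-1.42×10⁴, 0, 1.44×10⁴) N/C.
F = q v×B = (1.602×10⁻¹⁹ C)·(-1.42×10⁴, 0, 1.44×10⁴) = (-2.28×10⁻¹⁵, 0, 2.31×10⁻¹⁵) N.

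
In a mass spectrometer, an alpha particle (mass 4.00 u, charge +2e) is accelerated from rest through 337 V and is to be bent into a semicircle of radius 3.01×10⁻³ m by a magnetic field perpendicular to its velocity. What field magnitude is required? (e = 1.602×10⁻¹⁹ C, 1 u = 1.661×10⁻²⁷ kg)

B ≈ 1.24 T

v = √(2|q|V/m) = √(2·3.204×10⁻¹⁹·337/6.644×10⁻²⁷) ≈ 1.803×10⁵ m/s.
B = mv/(|q|r) = (6.644×10⁻²⁷)(1.803×10⁵)/((3.204×10⁻¹⁹)(3.01×10⁻³)) ≈ 1.24 T.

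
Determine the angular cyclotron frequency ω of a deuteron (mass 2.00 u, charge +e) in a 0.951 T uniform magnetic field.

ω = |q|B/m.
ω = (1.602×10⁻¹⁹)(0.951)/3.322×10⁻²⁷ ≈ 4.59×10⁷ rad/s.

ω ≈ 4.59×10⁷ rad/s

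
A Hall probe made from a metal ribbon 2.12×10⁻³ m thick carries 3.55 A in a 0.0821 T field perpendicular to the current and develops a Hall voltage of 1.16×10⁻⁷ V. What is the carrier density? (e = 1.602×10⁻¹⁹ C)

From V_H = IB/(n e t), n = IB/(V_H e t).
n = (3.55)(0.0821)/((1.16×10⁻⁷)(1.602×10⁻¹⁹)(2.12×10⁻³)) ≈ 7.40×10²⁷ m⁻³.

n ≈ 7.40×10²⁷ m⁻³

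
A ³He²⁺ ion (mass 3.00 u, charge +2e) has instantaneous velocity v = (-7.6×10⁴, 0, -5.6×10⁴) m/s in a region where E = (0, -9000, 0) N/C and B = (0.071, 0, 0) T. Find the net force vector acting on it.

F ≈ (0, -4.16×10⁻¹⁵, 0) N

v×B = (0, -3980, 0) N/C.
E + v×B = (0, -1.30×10⁴, 0) N/C.
F = q(E + v×B) = (3.204×10⁻¹⁹ C)·(0, -1.30×10⁴, 0) = (0, -4.16×10⁻¹⁵, 0) N.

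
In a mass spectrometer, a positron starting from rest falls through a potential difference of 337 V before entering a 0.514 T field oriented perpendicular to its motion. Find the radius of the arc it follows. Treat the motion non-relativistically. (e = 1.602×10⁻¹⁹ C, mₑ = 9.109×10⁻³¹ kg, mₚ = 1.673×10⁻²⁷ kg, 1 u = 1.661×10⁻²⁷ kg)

r ≈ 1.20×10⁻⁴ m

Acceleration: |q|V = ½mv² ⇒ v = √(2|q|V/m) = √(2·1.602×10⁻¹⁹·337/9.109×10⁻³¹) ≈ 1.089×10⁷ m/s.
In the field: r = mv/(|q|B) = (9.109×10⁻³¹)(1.089×10⁷)/((1.602×10⁻¹⁹)(0.514)) ≈ 1.20×10⁻⁴ m.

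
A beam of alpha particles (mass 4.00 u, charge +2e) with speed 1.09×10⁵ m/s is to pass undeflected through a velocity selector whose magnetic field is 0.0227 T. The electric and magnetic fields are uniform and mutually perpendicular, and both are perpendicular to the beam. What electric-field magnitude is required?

E = 2470 V/m

For straight-line motion qE = qvB, so E = vB.
E = 1.09×10⁵ × 0.0227 = 2470 V/m.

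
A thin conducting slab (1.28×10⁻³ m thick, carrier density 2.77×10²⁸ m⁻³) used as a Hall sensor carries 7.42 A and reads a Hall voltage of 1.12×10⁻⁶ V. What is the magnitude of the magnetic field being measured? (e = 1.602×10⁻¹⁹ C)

B ≈ 0.857 T

From V_H = IB/(n e t), B = V_H n e t / I.
B = (1.12×10⁻⁶)(2.77×10²⁸)(1.602×10⁻¹⁹)(1.28×10⁻³)/7.42 ≈ 0.857 T.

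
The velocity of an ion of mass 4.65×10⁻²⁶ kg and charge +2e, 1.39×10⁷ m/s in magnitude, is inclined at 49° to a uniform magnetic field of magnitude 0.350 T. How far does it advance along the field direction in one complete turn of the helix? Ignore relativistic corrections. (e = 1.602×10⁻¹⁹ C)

p ≈ 23.8 m

v∥ = v cosθ = 1.39×10⁷·cos49° ≈ 9.119×10⁶ m/s.
T = 2πm/(|q|B) = 2π(4.65×10⁻²⁶)/((3.204×10⁻¹⁹)(0.350)) ≈ 2.605×10⁻⁶ s.
pitch = v∥ T = (9.119×10⁶)(2.605×10⁻⁶) ≈ 23.8 m.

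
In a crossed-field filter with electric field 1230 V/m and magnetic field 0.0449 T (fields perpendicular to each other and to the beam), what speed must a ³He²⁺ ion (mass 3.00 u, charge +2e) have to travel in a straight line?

v = 2.74×10⁴ m/s

For undeflected motion the electric and magnetic forces balance: qE = qvB.
v = E/B = 1230/0.0449 = 2.74×10⁴ m/s.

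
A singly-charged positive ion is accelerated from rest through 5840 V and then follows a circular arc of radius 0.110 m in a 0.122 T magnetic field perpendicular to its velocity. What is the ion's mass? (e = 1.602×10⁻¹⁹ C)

m ≈ 2.47×10⁻²⁷ kg

Combine |q|V = ½mv² and r = mv/(|q|B): eliminate v to get m = qB²r²/(2V).
m = (1.602×10⁻¹⁹)(0.122)²(0.110)²/(2·5840) ≈ 2.47×10⁻²⁷ kg.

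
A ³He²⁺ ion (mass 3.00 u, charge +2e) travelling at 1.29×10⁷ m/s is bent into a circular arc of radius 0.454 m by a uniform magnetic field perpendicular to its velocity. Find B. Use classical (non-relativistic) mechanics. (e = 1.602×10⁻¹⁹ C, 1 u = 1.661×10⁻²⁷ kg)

B ≈ 0.442 T

From |q|vB = mv²/r, B = mv/(|q|r).
B = (4.983×10⁻²⁷)(1.29×10⁷)/((3.204×10⁻¹⁹)(0.454)) ≈ 0.442 T.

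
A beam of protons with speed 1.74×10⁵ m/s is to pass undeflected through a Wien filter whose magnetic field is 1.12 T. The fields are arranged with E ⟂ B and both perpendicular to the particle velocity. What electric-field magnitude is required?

E = 1.95×10⁵ V/m

For straight-line motion qE = qvB, so E = vB.
E = 1.74×10⁵ × 1.12 = 1.95×10⁵ V/m.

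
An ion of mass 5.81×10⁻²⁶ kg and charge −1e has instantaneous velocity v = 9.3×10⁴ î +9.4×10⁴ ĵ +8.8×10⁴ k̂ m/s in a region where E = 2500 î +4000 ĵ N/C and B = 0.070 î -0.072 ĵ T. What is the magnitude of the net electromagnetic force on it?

|F| ≈ 3.03×10⁻¹⁵ N

v×B = (6340, 6160, -1.33×10⁴) N/C.
E + v×B = (8840, 1.02×10⁴, -1.33×10⁴) N/C.
F = q(E + v×B) = (−1.602×10⁻¹⁹ C)·(8840, 1.02×10⁴, -1.33×10⁴) = (-1.42×10⁻¹⁵, -1.63×10⁻¹⁵, 2.13×10⁻¹⁵) N.
|F| = 3.03×10⁻¹⁵ N.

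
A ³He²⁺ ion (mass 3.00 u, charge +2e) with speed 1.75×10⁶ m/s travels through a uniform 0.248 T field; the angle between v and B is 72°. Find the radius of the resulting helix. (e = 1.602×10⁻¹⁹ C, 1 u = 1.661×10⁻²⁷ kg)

v⊥ = v sinθ = 1.75×10⁶·sin72° ≈ 1.664×10⁶ m/s.
r = m v⊥/(|q|B) = (4.983×10⁻²⁷)(1.664×10⁶)/((3.204×10⁻¹⁹)(0.248)) ≈ 0.104 m.

r ≈ 0.104 m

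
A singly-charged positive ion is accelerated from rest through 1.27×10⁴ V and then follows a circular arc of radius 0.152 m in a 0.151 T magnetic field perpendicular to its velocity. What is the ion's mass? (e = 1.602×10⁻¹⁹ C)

m ≈ 3.32×10⁻²⁷ kg

Combine |q|V = ½mv² and r = mv/(|q|B): eliminate v to get m = qB²r²/(2V).
m = (1.602×10⁻¹⁹)(0.151)²(0.152)²/(2·1.27×10⁴) ≈ 3.32×10⁻²⁷ kg.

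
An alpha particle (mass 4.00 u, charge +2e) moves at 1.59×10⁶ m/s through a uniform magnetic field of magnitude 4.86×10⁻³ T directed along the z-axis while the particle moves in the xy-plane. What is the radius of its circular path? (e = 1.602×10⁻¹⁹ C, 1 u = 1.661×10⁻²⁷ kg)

The magnetic force provides the centripetal force: |q|vB = mv²/r.
r = mv/(|q|B) = (6.644×10⁻²⁷)(1.59×10⁶)/((3.204×10⁻¹⁹)(4.86×10⁻³)) ≈ 6.78 m.

r ≈ 6.78 m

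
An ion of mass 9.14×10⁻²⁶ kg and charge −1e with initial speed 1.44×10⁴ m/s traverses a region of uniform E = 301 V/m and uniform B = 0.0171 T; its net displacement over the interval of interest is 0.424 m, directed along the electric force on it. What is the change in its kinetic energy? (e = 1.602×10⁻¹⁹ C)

ΔKE ≈ 2.04×10⁻¹⁷ J

The magnetic force is always ⟂ v and does no work; only the electric force changes KE.
ΔKE = F_E · d = |q|E d = (1.602×10⁻¹⁹)(301)(0.424) ≈ 2.04×10⁻¹⁷ J.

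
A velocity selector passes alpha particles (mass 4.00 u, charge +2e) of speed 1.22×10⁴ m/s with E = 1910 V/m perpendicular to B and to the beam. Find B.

B = 0.157 T

Balance of forces in the selector: qE = qvB ⇒ B = E/v.
B = 1910/1.22×10⁴ = 0.157 T.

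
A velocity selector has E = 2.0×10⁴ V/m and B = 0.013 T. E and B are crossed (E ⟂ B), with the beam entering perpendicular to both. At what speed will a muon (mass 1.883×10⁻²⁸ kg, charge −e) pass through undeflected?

For undeflected motion the electric and magnetic forces balance: qE = qvB.
v = E/B = 2.0×10⁴/0.013 = 1.5×10⁶ m/s.

v = 1.5×10⁶ m/s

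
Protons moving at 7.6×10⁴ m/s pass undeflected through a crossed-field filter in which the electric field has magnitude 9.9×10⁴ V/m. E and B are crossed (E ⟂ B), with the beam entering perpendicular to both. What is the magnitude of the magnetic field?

B = 1.3 T

Balance of forces in the selector: qE = qvB ⇒ B = E/v.
B = 9.9×10⁴/7.6×10⁴ = 1.3 T.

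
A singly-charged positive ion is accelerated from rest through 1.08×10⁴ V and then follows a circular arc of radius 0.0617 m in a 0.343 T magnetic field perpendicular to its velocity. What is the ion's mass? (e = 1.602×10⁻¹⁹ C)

Combine |q|V = ½mv² and r = mv/(|q|B): eliminate v to get m = qB²r²/(2V).
m = (1.602×10⁻¹⁹)(0.343)²(0.0617)²/(2·1.08×10⁴) ≈ 3.32×10⁻²⁷ kg.

m ≈ 3.32×10⁻²⁷ kg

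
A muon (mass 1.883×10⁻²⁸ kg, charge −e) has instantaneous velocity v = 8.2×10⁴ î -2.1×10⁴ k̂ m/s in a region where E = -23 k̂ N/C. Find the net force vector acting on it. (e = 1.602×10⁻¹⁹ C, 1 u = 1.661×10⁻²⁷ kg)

Only an electric field acts, so F = qE = (−1.602×10⁻¹⁹ C)·(0, 0, -23.0) = (0, 0, 3.68×10⁻¹⁸) N.

F ≈ (0, 0, 3.68×10⁻¹⁸) N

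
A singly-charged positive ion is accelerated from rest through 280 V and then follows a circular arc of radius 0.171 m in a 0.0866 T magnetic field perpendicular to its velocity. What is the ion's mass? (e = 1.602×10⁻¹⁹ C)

m ≈ 6.27×10⁻²⁶ kg

Combine |q|V = ½mv² and r = mv/(|q|B): eliminate v to get m = qB²r²/(2V).
m = (1.602×10⁻¹⁹)(0.0866)²(0.171)²/(2·280) ≈ 6.27×10⁻²⁶ kg.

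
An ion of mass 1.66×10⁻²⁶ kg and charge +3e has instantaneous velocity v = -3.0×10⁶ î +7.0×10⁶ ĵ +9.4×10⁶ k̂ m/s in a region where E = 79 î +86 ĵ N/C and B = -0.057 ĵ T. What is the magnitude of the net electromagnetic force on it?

|F| ≈ 2.70×10⁻¹³ N

v×B = (5.36×10⁵, 0, 1.71×10⁵) N/C.
E + v×B = (5.36×10⁵, 86.0, 1.71×10⁵) N/C.
F = q(E + v×B) = (4.806×10⁻¹⁹ C)·(5.36×10⁵, 86.0, 1.71×10⁵) = (2.58×10⁻¹³, 4.13×10⁻¹⁷, 8.22×10⁻¹⁴) N.
|F| = 2.70×10⁻¹³ N.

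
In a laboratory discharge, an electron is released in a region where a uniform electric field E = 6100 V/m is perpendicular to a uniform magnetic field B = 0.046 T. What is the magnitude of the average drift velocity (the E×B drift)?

v_d ≈ 1.3×10⁵ m/s

The steady drift has the magnetic force balancing the electric force, so v_d = E/B.
v_d = 6100/0.046 = 1.3×10⁵ m/s.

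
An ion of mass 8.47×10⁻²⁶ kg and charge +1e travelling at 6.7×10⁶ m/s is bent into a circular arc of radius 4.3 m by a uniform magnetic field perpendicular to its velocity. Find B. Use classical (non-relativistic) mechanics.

From |q|vB = mv²/r, B = mv/(|q|r).
B = (8.47×10⁻²⁶)(6.7×10⁶)/((1.602×10⁻¹⁹)(4.3)) ≈ 0.82 T.

B ≈ 0.82 T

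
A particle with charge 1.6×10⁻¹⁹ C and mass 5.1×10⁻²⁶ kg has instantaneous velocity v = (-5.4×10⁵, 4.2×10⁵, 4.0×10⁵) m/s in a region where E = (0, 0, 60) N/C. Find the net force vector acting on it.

Only an electric field acts, so F = qE = (1.6×10⁻¹⁹ C)·(0, 0, 60.0) = (0, 0, 9.60×10⁻¹⁸) N.

F ≈ (0, 0, 9.60×10⁻¹⁸) N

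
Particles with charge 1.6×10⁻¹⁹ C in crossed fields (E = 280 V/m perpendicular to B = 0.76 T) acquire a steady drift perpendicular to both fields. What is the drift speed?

The E×B drift speed is v_d = E/B.
v_d = 280/0.76 = 370 m/s.

v_d ≈ 370 m/s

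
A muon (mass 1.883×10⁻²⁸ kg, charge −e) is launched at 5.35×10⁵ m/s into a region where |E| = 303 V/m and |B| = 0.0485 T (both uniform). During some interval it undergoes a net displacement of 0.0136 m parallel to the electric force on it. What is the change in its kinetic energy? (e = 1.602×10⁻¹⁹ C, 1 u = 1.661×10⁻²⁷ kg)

The magnetic force is always ⟂ v and does no work; only the electric force changes KE.
ΔKE = F_E · d = |q|E d = (1.602×10⁻¹⁹)(303)(0.0136) ≈ 6.60×10⁻¹⁹ J.

ΔKE ≈ 6.60×10⁻¹⁹ J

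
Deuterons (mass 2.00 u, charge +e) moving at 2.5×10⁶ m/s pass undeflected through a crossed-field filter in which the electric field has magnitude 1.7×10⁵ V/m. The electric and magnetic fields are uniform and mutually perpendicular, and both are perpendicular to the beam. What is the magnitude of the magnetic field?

B = 0.068 T

Balance of forces in the selector: qE = qvB ⇒ B = E/v.
B = 1.7×10⁵/2.5×10⁶ = 0.068 T.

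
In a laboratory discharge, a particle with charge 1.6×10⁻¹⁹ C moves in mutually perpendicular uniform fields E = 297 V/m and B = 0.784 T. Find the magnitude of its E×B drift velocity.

In crossed fields the guiding centre drifts at v_d = |E×B|/B² = E/B, independent of charge and mass.
v_d = 297/0.784 = 379 m/s.

v_d ≈ 379 m/s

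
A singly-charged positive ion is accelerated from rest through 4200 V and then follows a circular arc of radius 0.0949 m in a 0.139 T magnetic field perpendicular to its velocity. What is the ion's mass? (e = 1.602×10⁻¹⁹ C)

m ≈ 3.32×10⁻²⁷ kg

Combine |q|V = ½mv² and r = mv/(|q|B): eliminate v to get m = qB²r²/(2V).
m = (1.602×10⁻¹⁹)(0.139)²(0.0949)²/(2·4200) ≈ 3.32×10⁻²⁷ kg.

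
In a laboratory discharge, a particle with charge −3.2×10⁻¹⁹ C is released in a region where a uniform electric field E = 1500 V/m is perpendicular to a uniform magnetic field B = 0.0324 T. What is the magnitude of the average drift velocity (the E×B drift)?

In crossed fields the guiding centre drifts at v_d = |E×B|/B² = E/B, independent of charge and mass.
v_d = 1500/0.0324 = 4.63×10⁴ m/s.

v_d ≈ 4.63×10⁴ m/s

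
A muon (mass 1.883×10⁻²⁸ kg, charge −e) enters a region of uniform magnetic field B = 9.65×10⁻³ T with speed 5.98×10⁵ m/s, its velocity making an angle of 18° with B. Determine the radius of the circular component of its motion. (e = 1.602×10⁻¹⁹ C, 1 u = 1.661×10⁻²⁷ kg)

r ≈ 0.0225 m

v⊥ = v sinθ = 5.98×10⁵·sin18° ≈ 1.848×10⁵ m/s.
r = m v⊥/(|q|B) = (1.883×10⁻²⁸)(1.848×10⁵)/((1.602×10⁻¹⁹)(9.65×10⁻³)) ≈ 0.0225 m.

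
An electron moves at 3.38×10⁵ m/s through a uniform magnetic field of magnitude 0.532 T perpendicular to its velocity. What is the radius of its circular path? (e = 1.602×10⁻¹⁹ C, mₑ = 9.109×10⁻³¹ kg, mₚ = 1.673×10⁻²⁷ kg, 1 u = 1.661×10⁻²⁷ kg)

r ≈ 3.61×10⁻⁶ m

The magnetic force provides the centripetal force: |q|vB = mv²/r.
r = mv/(|q|B) = (9.109×10⁻³¹)(3.38×10⁵)/((1.602×10⁻¹⁹)(0.532)) ≈ 3.61×10⁻⁶ m.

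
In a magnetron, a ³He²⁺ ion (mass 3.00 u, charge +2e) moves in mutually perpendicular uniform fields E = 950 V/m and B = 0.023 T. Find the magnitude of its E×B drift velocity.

v_d ≈ 4.1×10⁴ m/s

In crossed fields the guiding centre drifts at v_d = |E×B|/B² = E/B, independent of charge and mass.
v_d = 950/0.023 = 4.1×10⁴ m/s.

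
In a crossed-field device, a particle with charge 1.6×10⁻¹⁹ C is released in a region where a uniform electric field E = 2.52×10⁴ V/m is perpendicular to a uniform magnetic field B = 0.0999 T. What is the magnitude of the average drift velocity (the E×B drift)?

v_d ≈ 2.52×10⁵ m/s

The E×B drift speed is v_d = E/B.
v_d = 2.52×10⁴/0.0999 = 2.52×10⁵ m/s.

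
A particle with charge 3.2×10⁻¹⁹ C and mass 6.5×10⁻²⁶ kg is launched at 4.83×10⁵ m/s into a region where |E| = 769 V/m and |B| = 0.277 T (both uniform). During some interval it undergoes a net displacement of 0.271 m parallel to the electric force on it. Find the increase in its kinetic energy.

The magnetic force is always ⟂ v and does no work; only the electric force changes KE.
ΔKE = F_E · d = |q|E d = (3.2×10⁻¹⁹)(769)(0.271) ≈ 6.67×10⁻¹⁷ J.

ΔKE ≈ 6.67×10⁻¹⁷ J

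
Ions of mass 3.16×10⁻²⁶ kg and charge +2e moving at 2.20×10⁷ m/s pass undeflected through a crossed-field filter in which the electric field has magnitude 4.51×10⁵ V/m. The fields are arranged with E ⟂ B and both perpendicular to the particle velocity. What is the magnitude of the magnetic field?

Balance of forces in the selector: qE = qvB ⇒ B = E/v.
B = 4.51×10⁵/2.20×10⁷ = 0.0205 T.

B = 0.0205 T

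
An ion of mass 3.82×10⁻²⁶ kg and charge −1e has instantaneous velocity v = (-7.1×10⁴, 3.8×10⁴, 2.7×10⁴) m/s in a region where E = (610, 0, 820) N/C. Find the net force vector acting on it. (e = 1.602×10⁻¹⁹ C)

F ≈ (-9.77×10⁻¹⁷, 0, -1.31×10⁻¹⁶) N

Only an electric field acts, so F = qE = (−1.602×10⁻¹⁹ C)·(610, 0, 820) = (-9.77×10⁻¹⁷, 0, -1.31×10⁻¹⁶) N.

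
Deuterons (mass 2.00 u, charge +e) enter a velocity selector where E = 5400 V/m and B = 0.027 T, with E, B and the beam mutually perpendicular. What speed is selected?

v = 2.0×10⁵ m/s

For undeflected motion the electric and magnetic forces balance: qE = qvB.
v = E/B = 5400/0.027 = 2.0×10⁵ m/s.
The result is independent of the particle's charge and mass.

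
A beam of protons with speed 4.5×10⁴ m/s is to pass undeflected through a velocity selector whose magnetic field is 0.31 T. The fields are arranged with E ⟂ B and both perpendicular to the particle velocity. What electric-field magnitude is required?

E = 1.4×10⁴ V/m

For straight-line motion qE = qvB, so E = vB.
E = 4.5×10⁴ × 0.31 = 1.4×10⁴ V/m.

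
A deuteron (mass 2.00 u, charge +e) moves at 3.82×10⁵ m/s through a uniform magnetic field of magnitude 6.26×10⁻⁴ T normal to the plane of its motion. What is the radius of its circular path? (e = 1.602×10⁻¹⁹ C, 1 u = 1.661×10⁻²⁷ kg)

r ≈ 12.7 m

The magnetic force provides the centripetal force: |q|vB = mv²/r.
r = mv/(|q|B) = (3.322×10⁻²⁷)(3.82×10⁵)/((1.602×10⁻¹⁹)(6.26×10⁻⁴)) ≈ 12.7 m.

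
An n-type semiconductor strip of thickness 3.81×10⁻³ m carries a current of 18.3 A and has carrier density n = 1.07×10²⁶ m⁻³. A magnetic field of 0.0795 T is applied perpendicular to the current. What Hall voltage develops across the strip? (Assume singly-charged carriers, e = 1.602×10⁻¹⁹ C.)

V_H ≈ 2.23×10⁻⁵ V

V_H = IB/(n e t).
V_H = (18.3)(0.0795)/((1.07×10²⁶)(1.602×10⁻¹⁹)(3.81×10⁻³)) ≈ 2.23×10⁻⁵ V.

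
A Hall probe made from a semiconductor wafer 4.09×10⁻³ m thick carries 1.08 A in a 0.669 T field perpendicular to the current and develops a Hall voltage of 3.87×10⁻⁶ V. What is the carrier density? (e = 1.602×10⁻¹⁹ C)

From V_H = IB/(n e t), n = IB/(V_H e t).
n = (1.08)(0.669)/((3.87×10⁻⁶)(1.602×10⁻¹⁹)(4.09×10⁻³)) ≈ 2.85×10²⁶ m⁻³.

n ≈ 2.85×10²⁶ m⁻³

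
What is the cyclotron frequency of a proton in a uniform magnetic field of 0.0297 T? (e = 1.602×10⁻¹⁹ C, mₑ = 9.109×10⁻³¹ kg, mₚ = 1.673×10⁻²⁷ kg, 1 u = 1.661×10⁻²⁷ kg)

f ≈ 4.53×10⁵ Hz

f = |q|B/(2πm).
f = (1.602×10⁻¹⁹)(0.0297)/(2π·1.673×10⁻²⁷) ≈ 4.53×10⁵ Hz.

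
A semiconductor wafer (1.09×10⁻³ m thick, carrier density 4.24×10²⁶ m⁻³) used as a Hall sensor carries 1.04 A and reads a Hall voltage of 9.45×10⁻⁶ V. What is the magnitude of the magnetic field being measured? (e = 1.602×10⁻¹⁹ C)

From V_H = IB/(n e t), B = V_H n e t / I.
B = (9.45×10⁻⁶)(4.24×10²⁶)(1.602×10⁻¹⁹)(1.09×10⁻³)/1.04 ≈ 0.673 T.

B ≈ 0.673 T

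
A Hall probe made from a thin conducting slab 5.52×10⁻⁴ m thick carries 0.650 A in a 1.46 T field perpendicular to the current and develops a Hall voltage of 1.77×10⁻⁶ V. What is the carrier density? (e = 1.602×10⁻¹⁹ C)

n ≈ 6.06×10²⁷ m⁻³

From V_H = IB/(n e t), n = IB/(V_H e t).
n = (0.650)(1.46)/((1.77×10⁻⁶)(1.602×10⁻¹⁹)(5.52×10⁻⁴)) ≈ 6.06×10²⁷ m⁻³.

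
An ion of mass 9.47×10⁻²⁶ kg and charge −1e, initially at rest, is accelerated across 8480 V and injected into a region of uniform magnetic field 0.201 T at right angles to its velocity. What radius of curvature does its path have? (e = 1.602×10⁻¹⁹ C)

r ≈ 0.498 m

Acceleration: |q|V = ½mv² ⇒ v = √(2|q|V/m) = √(2·1.602×10⁻¹⁹·8480/9.47×10⁻²⁶) ≈ 1.694×10⁵ m/s.
In the field: r = mv/(|q|B) = (9.47×10⁻²⁶)(1.694×10⁵)/((1.602×10⁻¹⁹)(0.201)) ≈ 0.498 m.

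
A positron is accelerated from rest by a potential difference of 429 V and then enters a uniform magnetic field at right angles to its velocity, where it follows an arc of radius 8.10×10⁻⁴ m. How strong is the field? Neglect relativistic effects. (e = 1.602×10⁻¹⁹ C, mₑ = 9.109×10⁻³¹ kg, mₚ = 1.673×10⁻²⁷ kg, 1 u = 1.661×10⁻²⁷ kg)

v = √(2|q|V/m) = √(2·1.602×10⁻¹⁹·429/9.109×10⁻³¹) ≈ 1.228×10⁷ m/s.
B = mv/(|q|r) = (9.109×10⁻³¹)(1.228×10⁷)/((1.602×10⁻¹⁹)(8.10×10⁻⁴)) ≈ 0.0862 T.

B ≈ 0.0862 T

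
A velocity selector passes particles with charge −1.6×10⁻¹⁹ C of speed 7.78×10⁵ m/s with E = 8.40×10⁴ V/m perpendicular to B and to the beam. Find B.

B = 0.108 T

Balance of forces in the selector: qE = qvB ⇒ B = E/v.
B = 8.40×10⁴/7.78×10⁵ = 0.108 T.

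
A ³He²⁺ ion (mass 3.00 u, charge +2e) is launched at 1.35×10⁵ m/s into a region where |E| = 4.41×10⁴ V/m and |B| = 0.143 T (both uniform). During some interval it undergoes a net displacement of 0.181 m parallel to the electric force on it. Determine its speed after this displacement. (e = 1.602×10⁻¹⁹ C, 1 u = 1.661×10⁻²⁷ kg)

v_f ≈ 1.02×10⁶ m/s

B does no work; ΔKE = |q|E d.
½mv_f² = ½mv₀² + |q|Ed = ½(4.983×10⁻²⁷)(1.35×10⁵)² + (3.204×10⁻¹⁹)(4.41×10⁴)(0.181) ≈ 4.541×10⁻¹⁷ J + 2.557×10⁻¹⁵ J ≈ 2.603×10⁻¹⁵ J.
v_f = √(2·2.603×10⁻¹⁵/4.983×10⁻²⁷) ≈ 1.02×10⁶ m/s.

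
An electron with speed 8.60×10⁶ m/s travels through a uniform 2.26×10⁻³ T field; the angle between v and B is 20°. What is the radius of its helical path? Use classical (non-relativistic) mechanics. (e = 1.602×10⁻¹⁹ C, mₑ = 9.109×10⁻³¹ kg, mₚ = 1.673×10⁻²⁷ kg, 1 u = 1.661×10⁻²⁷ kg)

r ≈ 7.40×10⁻³ m

v⊥ = v sinθ = 8.60×10⁶·sin20° ≈ 2.941×10⁶ m/s.
r = m v⊥/(|q|B) = (9.109×10⁻³¹)(2.941×10⁶)/((1.602×10⁻¹⁹)(2.26×10⁻³)) ≈ 7.40×10⁻³ m.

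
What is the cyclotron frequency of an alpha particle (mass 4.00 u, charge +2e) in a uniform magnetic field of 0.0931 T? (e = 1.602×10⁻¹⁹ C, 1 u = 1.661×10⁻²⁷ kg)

f ≈ 7.15×10⁵ Hz

f = |q|B/(2πm).
f = (3.204×10⁻¹⁹)(0.0931)/(2π·6.644×10⁻²⁷) ≈ 7.15×10⁵ Hz.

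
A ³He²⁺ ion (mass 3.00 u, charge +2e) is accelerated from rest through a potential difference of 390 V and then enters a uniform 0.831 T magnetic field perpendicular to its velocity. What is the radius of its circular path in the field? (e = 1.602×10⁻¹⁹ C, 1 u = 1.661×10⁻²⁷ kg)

r ≈ 4.19×10⁻³ m

Acceleration: |q|V = ½mv² ⇒ v = √(2|q|V/m) = √(2·3.204×10⁻¹⁹·390/4.983×10⁻²⁷) ≈ 2.239×10⁵ m/s.
In the field: r = mv/(|q|B) = (4.983×10⁻²⁷)(2.239×10⁵)/((3.204×10⁻¹⁹)(0.831)) ≈ 4.19×10⁻³ m.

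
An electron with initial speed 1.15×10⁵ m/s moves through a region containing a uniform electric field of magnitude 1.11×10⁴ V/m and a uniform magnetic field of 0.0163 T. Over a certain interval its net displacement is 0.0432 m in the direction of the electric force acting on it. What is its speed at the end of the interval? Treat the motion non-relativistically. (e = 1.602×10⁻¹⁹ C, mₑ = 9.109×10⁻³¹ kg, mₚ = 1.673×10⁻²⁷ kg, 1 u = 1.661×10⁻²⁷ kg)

B does no work; ΔKE = |q|E d.
½mv_f² = ½mv₀² + |q|Ed = ½(9.109×10⁻³¹)(1.15×10⁵)² + (1.602×10⁻¹⁹)(1.11×10⁴)(0.0432) ≈ 6.023×10⁻²¹ J + 7.682×10⁻¹⁷ J ≈ 7.683×10⁻¹⁷ J.
v_f = √(2·7.683×10⁻¹⁷/9.109×10⁻³¹) ≈ 1.30×10⁷ m/s.

v_f ≈ 1.30×10⁷ m/s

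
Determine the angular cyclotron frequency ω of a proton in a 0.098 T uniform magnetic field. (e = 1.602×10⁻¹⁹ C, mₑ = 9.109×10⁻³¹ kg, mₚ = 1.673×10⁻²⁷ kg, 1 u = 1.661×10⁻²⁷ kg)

ω = |q|B/m.
ω = (1.602×10⁻¹⁹)(0.098)/1.673×10⁻²⁷ ≈ 9.4×10⁶ rad/s.

ω ≈ 9.4×10⁶ rad/s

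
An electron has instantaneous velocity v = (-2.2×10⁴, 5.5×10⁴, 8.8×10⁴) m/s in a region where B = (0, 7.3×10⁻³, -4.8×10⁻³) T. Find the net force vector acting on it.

F ≈ (1.45×10⁻¹⁶, 1.69×10⁻¹⁷, 2.57×10⁻¹⁷) N

v×B = (-906, -106, -161) N/C.
F = q v×B = (−1.602×10⁻¹⁹ C)·(-906, -106, -161) = (1.45×10⁻¹⁶, 1.69×10⁻¹⁷, 2.57×10⁻¹⁷) N.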